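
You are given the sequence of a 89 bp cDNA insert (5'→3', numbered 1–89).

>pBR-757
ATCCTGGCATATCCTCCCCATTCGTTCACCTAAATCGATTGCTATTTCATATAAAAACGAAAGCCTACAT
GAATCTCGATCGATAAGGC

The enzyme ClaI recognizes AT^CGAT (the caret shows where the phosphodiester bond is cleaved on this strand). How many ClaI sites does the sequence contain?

ATCGAT occurs starting at positions 34, 79.
ClaI cuts at 2 sites.

2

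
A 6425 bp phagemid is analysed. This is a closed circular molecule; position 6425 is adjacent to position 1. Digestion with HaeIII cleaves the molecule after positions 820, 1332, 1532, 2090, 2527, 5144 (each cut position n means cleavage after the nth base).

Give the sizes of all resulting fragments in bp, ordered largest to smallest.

Circular molecule, 6 cuts → 6 fragments:
  1332 − 820 = 512 bp
  1532 − 1332 = 200 bp
  2090 − 1532 = 558 bp
  2527 − 2090 = 437 bp
  5144 − 2527 = 2617 bp
  wrap: 6425 − 5144 + 820 = 2101 bp
Sorted largest to smallest: 2617, 2101, 558, 512, 437, 200 bp.

2617, 2101, 558, 512, 437, 200 bp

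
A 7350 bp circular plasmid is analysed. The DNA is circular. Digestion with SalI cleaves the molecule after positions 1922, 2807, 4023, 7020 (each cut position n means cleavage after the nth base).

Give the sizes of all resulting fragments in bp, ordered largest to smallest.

Circular molecule, 4 cuts → 4 fragments:
  2807 − 1922 = 885 bp
  4023 − 2807 = 1216 bp
  7020 − 4023 = 2997 bp
  wrap: 7350 − 7020 + 1922 = 2252 bp
Sorted largest to smallest: 2997, 2252, 1216, 885 bp.

2997, 2252, 1216, 885 bp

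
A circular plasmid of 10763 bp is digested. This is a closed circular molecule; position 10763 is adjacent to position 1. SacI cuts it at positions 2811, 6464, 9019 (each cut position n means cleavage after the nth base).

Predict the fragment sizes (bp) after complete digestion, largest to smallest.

Circular molecule, 3 cuts → 3 fragments:
  6464 − 2811 = 3653 bp
  9019 − 6464 = 2555 bp
  wrap: 10763 − 9019 + 2811 = 4555 bp
Sorted largest to smallest: 4555, 3653, 2555 bp.

4555, 3653, 2555 bp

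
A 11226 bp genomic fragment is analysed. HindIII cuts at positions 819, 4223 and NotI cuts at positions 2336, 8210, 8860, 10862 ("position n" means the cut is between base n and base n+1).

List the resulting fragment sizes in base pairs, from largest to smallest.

3987, 2002, 1887, 1517, 819, 650, 364 bp

Combined cut positions (sorted): 819, 2336, 4223, 8210, 8860, 10862.
Linear molecule, 6 cuts → 7 fragments:
  819 − 0 = 819 bp
  2336 − 819 = 1517 bp
  4223 − 2336 = 1887 bp
  8210 − 4223 = 3987 bp
  8860 − 8210 = 650 bp
  10862 − 8860 = 2002 bp
  11226 − 10862 = 364 bp
Sorted largest to smallest: 3987, 2002, 1887, 1517, 819, 650, 364 bp.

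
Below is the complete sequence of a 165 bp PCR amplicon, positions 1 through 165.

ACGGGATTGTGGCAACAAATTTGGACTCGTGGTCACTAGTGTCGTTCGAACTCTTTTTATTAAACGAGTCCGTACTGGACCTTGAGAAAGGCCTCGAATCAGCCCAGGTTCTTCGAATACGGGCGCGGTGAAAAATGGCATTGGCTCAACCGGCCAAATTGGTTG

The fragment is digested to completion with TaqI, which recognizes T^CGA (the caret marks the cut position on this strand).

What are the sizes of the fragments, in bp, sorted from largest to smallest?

TaqI sites (TCGA) start at positions 46, 94, 113.
TaqI cuts after the first base of each site, so after positions 46, 94, 113.
Linear molecule, 3 cuts → 4 fragments:
  1–46 → 46 bp
  47–94 → 48 bp
  95–113 → 19 bp
  114–165 → 52 bp
Sorted largest to smallest: 52, 48, 46, 19 bp.

52, 48, 46, 19 bp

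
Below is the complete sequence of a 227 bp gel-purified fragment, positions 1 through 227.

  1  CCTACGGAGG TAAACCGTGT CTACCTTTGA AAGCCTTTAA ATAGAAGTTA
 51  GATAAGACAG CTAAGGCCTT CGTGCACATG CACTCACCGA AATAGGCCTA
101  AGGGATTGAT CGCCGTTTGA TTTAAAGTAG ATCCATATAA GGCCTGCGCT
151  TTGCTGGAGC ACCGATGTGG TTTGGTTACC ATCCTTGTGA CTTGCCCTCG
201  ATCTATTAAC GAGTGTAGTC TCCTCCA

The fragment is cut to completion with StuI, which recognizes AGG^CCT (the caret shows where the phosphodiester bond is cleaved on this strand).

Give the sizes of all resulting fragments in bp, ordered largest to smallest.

StuI sites (AGGCCT) start at positions 64, 94, 140.
StuI cuts after base 3 of each site, so after positions 66, 96, 142.
Linear molecule, 3 cuts → 4 fragments:
  1–66 → 66 bp
  67–96 → 30 bp
  97–142 → 46 bp
  143–227 → 85 bp
Sorted largest to smallest: 85, 66, 46, 30 bp.

85, 66, 46, 30 bp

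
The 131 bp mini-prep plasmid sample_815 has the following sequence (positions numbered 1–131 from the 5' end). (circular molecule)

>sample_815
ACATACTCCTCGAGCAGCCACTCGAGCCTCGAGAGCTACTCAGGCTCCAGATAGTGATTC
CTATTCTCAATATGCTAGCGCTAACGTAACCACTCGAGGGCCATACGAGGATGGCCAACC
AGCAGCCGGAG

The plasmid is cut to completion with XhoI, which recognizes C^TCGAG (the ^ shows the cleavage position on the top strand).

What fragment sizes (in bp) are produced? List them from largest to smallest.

65, 47, 12, 7 bp

XhoI sites (CTCGAG) start at positions 9, 21, 28, 93.
XhoI cuts after the first base of each site, so after positions 9, 21, 28, 93.
Circular molecule, 4 cuts → 4 fragments:
  10–21 → 12 bp
  22–28 → 7 bp
  29–93 → 65 bp
  94–131 then 1–9 → 38 + 9 = 47 bp
Sorted largest to smallest: 65, 47, 12, 7 bp.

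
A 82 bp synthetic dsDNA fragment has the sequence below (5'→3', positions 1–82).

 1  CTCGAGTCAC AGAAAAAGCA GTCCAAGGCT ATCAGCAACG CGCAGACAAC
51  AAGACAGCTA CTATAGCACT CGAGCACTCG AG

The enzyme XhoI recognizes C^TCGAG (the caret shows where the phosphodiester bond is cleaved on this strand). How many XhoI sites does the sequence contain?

CTCGAG occurs starting at positions 1, 69, 77.
XhoI cuts at 3 sites.

3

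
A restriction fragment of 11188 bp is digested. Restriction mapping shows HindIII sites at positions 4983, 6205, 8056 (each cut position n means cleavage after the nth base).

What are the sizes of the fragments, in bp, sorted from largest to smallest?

4983, 3132, 1851, 1222 bp

Linear molecule, 3 cuts → 4 fragments:
  4983 − 0 = 4983 bp
  6205 − 4983 = 1222 bp
  8056 − 6205 = 1851 bp
  11188 − 8056 = 3132 bp
Sorted largest to smallest: 4983, 3132, 1851, 1222 bp.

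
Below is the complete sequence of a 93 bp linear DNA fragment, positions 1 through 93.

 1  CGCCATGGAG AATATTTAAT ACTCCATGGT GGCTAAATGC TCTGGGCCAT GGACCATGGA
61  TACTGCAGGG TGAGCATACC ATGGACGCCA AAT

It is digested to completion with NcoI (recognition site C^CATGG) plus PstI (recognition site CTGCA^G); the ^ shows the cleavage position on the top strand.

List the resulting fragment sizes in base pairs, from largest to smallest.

23, 21, 14, 13, 12, 7, 3 bp

NcoI sites (CCATGG) start at positions 3, 24, 47, 54, 79.
NcoI cuts after the first base of each site, so after positions 3, 24, 47, 54, 79.
The PstI site (CTGCAG) starts at position 63.
PstI cuts after base 5 of each site (before the last base), so after position 67.
Combined cut positions: 3, 24, 47, 54, 67, 79.
Linear molecule, 6 cuts → 7 fragments:
  1–3 → 3 bp
  4–24 → 21 bp
  25–47 → 23 bp
  48–54 → 7 bp
  55–67 → 13 bp
  68–79 → 12 bp
  80–93 → 14 bp
Sorted largest to smallest: 23, 21, 14, 13, 12, 7, 3 bp.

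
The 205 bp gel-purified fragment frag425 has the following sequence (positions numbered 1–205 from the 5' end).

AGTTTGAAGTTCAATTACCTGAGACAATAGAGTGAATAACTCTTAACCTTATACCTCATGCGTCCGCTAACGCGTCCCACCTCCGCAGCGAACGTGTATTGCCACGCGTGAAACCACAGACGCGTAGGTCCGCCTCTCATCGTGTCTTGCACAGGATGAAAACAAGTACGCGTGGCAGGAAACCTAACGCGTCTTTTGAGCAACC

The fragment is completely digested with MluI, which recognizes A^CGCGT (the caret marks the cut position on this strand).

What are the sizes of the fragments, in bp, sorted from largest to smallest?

MluI sites (ACGCGT) start at positions 70, 104, 120, 168, 187.
MluI cuts after the first base of each site, so after positions 70, 104, 120, 168, 187.
Linear molecule, 5 cuts → 6 fragments:
  1–70 → 70 bp
  71–104 → 34 bp
  105–120 → 16 bp
  121–168 → 48 bp
  169–187 → 19 bp
  188–205 → 18 bp
Sorted largest to smallest: 70, 48, 34, 19, 18, 16 bp.

70, 48, 34, 19, 18, 16 bp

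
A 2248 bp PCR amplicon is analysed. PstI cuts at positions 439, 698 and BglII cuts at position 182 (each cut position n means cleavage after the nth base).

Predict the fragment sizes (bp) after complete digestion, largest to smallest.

1550, 259, 257, 182 bp

Combined cut positions (sorted): 182, 439, 698.
Linear molecule, 3 cuts → 4 fragments:
  182 − 0 = 182 bp
  439 − 182 = 257 bp
  698 − 439 = 259 bp
  2248 − 698 = 1550 bp
Sorted largest to smallest: 1550, 259, 257, 182 bp.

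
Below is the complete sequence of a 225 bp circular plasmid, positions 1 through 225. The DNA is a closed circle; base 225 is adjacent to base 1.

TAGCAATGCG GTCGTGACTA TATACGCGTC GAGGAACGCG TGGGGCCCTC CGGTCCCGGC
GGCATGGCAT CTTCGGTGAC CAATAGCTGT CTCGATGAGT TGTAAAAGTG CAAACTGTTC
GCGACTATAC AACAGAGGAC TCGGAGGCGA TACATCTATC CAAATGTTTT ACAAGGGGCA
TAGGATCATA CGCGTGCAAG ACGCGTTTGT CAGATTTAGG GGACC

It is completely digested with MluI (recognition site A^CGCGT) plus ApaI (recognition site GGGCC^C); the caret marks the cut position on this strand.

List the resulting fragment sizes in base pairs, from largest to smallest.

143, 48, 12, 11, 11 bp

MluI sites (ACGCGT) start at positions 24, 36, 190, 201.
MluI cuts after the first base of each site, so after positions 24, 36, 190, 201.
The ApaI site (GGGCCC) starts at position 43.
ApaI cuts after base 5 of each site (before the last base), so after position 47.
Combined cut positions: 24, 36, 47, 190, 201.
Circular molecule, 5 cuts → 5 fragments:
  25–36 → 12 bp
  37–47 → 11 bp
  48–190 → 143 bp
  191–201 → 11 bp
  202–225 then 1–24 → 24 + 24 = 48 bp
Sorted largest to smallest: 143, 48, 12, 11, 11 bp.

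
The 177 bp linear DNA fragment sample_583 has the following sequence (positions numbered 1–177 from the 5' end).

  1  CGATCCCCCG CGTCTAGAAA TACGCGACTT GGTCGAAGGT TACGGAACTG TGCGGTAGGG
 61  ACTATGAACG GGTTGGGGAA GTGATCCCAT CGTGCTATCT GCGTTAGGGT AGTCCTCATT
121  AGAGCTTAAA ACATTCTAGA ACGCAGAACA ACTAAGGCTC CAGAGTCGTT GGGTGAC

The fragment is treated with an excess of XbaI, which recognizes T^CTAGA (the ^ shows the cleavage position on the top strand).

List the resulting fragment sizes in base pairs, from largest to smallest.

122, 42, 13 bp

XbaI sites (TCTAGA) start at positions 13, 135.
XbaI cuts after the first base of each site, so after positions 13, 135.
Linear molecule, 2 cuts → 3 fragments:
  1–13 → 13 bp
  14–135 → 122 bp
  136–177 → 42 bp
Sorted largest to smallest: 122, 42, 13 bp.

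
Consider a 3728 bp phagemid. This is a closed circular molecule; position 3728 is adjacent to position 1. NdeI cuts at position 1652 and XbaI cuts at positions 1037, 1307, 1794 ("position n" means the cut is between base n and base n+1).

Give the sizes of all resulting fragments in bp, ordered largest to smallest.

2971, 345, 270, 142 bp

Combined cut positions (sorted): 1037, 1307, 1652, 1794.
Circular molecule, 4 cuts → 4 fragments:
  1307 − 1037 = 270 bp
  1652 − 1307 = 345 bp
  1794 − 1652 = 142 bp
  wrap: 3728 − 1794 + 1037 = 2971 bp
Sorted largest to smallest: 2971, 345, 270, 142 bp.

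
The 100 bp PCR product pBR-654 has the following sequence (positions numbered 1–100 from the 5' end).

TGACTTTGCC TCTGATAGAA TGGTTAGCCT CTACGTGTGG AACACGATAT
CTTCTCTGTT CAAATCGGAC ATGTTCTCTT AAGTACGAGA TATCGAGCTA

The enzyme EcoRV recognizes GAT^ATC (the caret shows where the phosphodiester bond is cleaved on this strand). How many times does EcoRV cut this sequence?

GATATC occurs starting at positions 46, 89.
EcoRV cuts at 2 sites.

2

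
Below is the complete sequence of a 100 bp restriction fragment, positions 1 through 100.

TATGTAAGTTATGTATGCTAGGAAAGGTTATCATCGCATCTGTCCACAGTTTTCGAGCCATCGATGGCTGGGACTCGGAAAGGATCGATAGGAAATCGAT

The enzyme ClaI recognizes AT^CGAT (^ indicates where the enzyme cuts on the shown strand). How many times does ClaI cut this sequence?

3

ATCGAT occurs starting at positions 60, 84, 95.
ClaI cuts at 3 sites.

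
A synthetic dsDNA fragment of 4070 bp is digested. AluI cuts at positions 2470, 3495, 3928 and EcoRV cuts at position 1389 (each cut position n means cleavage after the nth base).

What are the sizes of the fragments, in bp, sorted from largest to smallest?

Combined cut positions (sorted): 1389, 2470, 3495, 3928.
Linear molecule, 4 cuts → 5 fragments:
  1389 − 0 = 1389 bp
  2470 − 1389 = 1081 bp
  3495 − 2470 = 1025 bp
  3928 − 3495 = 433 bp
  4070 − 3928 = 142 bp
Sorted largest to smallest: 1389, 1081, 1025, 433, 142 bp.

1389, 1081, 1025, 433, 142 bp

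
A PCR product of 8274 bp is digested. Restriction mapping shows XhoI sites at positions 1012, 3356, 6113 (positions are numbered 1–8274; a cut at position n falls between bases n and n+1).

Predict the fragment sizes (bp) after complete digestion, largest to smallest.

2757, 2344, 2161, 1012 bp

Linear molecule, 3 cuts → 4 fragments:
  1012 − 0 = 1012 bp
  3356 − 1012 = 2344 bp
  6113 − 3356 = 2757 bp
  8274 − 6113 = 2161 bp
Sorted largest to smallest: 2757, 2344, 2161, 1012 bp.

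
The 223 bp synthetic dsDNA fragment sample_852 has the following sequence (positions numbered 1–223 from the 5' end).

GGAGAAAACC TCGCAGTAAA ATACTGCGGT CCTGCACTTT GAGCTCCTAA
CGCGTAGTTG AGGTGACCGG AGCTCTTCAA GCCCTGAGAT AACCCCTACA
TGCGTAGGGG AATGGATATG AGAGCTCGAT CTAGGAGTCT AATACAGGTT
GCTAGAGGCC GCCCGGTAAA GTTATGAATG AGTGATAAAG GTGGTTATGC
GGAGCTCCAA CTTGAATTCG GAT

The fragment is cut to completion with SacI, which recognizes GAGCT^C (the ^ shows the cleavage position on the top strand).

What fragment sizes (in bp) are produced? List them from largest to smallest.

SacI sites (GAGCTC) start at positions 41, 70, 122, 202.
SacI cuts after base 5 of each site (before the last base), so after positions 45, 74, 126, 206.
Linear molecule, 4 cuts → 5 fragments:
  1–45 → 45 bp
  46–74 → 29 bp
  75–126 → 52 bp
  127–206 → 80 bp
  207–223 → 17 bp
Sorted largest to smallest: 80, 52, 45, 29, 17 bp.

80, 52, 45, 29, 17 bp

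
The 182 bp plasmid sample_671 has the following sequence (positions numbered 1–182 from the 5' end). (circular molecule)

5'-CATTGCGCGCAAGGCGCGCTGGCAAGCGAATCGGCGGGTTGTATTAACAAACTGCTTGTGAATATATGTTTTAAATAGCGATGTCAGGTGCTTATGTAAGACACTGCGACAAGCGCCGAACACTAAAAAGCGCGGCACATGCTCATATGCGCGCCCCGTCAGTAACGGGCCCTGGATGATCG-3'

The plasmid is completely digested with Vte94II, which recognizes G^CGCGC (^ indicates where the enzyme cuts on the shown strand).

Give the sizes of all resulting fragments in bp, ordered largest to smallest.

Vte94II sites (GCGCGC) start at positions 5, 14, 149.
Vte94II cuts after the first base of each site, so after positions 5, 14, 149.
Circular molecule, 3 cuts → 3 fragments:
  6–14 → 9 bp
  15–149 → 135 bp
  150–182 then 1–5 → 33 + 5 = 38 bp
Sorted largest to smallest: 135, 38, 9 bp.

135, 38, 9 bp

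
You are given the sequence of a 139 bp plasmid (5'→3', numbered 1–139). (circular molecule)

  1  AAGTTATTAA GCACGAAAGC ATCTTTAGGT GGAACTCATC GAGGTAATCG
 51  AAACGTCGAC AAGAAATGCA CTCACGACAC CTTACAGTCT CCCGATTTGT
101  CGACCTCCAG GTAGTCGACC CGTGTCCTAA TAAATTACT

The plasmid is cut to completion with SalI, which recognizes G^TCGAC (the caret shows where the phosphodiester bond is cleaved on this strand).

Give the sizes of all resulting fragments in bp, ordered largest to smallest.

80, 44, 15 bp

SalI sites (GTCGAC) start at positions 55, 99, 114.
SalI cuts after the first base of each site, so after positions 55, 99, 114.
Circular molecule, 3 cuts → 3 fragments:
  56–99 → 44 bp
  100–114 → 15 bp
  115–139 then 1–55 → 25 + 55 = 80 bp
Sorted largest to smallest: 80, 44, 15 bp.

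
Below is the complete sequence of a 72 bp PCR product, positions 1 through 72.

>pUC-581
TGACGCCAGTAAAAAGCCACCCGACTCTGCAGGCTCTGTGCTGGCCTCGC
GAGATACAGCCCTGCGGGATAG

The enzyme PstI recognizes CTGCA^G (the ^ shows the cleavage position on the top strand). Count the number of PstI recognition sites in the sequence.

1

CTGCAG occurs starting at position 27.
PstI cuts at 1 site.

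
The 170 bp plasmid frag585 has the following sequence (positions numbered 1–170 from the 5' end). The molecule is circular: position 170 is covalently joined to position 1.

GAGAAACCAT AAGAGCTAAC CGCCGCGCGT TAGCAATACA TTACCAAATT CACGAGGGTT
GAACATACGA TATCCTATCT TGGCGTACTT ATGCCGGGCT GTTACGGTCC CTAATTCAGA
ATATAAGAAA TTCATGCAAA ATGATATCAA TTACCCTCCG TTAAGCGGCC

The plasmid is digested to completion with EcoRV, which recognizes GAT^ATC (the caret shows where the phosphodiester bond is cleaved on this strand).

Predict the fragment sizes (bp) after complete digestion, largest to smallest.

96, 74 bp

EcoRV sites (GATATC) start at positions 69, 143.
EcoRV cuts after base 3 of each site, so after positions 71, 145.
Circular molecule, 2 cuts → 2 fragments:
  72–145 → 74 bp
  146–170 then 1–71 → 25 + 71 = 96 bp
Sorted largest to smallest: 96, 74 bp.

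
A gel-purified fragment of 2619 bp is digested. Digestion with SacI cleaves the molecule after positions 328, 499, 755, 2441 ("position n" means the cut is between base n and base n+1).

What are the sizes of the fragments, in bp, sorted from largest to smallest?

1686, 328, 256, 178, 171 bp

Linear molecule, 4 cuts → 5 fragments:
  328 − 0 = 328 bp
  499 − 328 = 171 bp
  755 − 499 = 256 bp
  2441 − 755 = 1686 bp
  2619 − 2441 = 178 bp
Sorted largest to smallest: 1686, 328, 256, 178, 171 bp.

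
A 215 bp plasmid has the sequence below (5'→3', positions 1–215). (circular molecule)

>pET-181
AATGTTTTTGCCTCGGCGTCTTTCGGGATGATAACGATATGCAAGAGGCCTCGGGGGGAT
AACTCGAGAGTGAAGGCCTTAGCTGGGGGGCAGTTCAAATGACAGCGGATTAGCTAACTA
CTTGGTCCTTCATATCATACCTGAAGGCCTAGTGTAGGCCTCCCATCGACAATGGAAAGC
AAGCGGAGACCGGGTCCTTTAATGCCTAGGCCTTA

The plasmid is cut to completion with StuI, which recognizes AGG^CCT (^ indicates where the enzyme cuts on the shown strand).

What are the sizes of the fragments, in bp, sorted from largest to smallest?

71, 53, 52, 28, 11 bp

StuI sites (AGGCCT) start at positions 46, 74, 145, 156, 208.
StuI cuts after base 3 of each site, so after positions 48, 76, 147, 158, 210.
Circular molecule, 5 cuts → 5 fragments:
  49–76 → 28 bp
  77–147 → 71 bp
  148–158 → 11 bp
  159–210 → 52 bp
  211–215 then 1–48 → 5 + 48 = 53 bp
Sorted largest to smallest: 71, 53, 52, 28, 11 bp.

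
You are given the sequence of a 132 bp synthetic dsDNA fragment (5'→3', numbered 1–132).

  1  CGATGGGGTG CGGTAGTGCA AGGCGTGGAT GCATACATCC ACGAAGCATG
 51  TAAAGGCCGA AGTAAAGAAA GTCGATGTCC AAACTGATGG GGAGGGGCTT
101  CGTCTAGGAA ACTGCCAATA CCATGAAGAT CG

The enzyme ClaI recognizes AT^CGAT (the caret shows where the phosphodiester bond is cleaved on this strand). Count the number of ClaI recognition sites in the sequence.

No occurrence of ATCGAT is present in the sequence.
ClaI does not cut: 0 sites.

0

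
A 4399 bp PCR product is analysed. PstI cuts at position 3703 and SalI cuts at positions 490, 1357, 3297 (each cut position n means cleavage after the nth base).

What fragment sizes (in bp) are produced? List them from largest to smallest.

1940, 867, 696, 490, 406 bp

Combined cut positions (sorted): 490, 1357, 3297, 3703.
Linear molecule, 4 cuts → 5 fragments:
  490 − 0 = 490 bp
  1357 − 490 = 867 bp
  3297 − 1357 = 1940 bp
  3703 − 3297 = 406 bp
  4399 − 3703 = 696 bp
Sorted largest to smallest: 1940, 867, 696, 490, 406 bp.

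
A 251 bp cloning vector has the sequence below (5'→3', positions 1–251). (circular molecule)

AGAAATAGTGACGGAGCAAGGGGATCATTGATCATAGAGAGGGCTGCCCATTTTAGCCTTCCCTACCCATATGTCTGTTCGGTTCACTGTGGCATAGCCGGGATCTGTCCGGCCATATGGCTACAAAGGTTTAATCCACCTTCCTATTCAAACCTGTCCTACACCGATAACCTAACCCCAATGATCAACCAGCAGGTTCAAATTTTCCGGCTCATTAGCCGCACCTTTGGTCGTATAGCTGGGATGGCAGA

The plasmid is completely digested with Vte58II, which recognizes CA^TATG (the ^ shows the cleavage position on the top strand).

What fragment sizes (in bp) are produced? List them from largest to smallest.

205, 46 bp

Vte58II sites (CATATG) start at positions 68, 114.
Vte58II cuts after base 2 of each site, so after positions 69, 115.
Circular molecule, 2 cuts → 2 fragments:
  70–115 → 46 bp
  116–251 then 1–69 → 136 + 69 = 205 bp
Sorted largest to smallest: 205, 46 bp.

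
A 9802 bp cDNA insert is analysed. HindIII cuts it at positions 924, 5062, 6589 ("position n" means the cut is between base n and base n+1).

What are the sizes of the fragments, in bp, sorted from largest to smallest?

4138, 3213, 1527, 924 bp

Linear molecule, 3 cuts → 4 fragments:
  924 − 0 = 924 bp
  5062 − 924 = 4138 bp
  6589 − 5062 = 1527 bp
  9802 − 6589 = 3213 bp
Sorted largest to smallest: 4138, 3213, 1527, 924 bp.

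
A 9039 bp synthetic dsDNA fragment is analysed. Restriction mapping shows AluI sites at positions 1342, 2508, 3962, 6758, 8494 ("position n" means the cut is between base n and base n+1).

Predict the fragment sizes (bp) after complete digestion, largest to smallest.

Linear molecule, 5 cuts → 6 fragments:
  1342 − 0 = 1342 bp
  2508 − 1342 = 1166 bp
  3962 − 2508 = 1454 bp
  6758 − 3962 = 2796 bp
  8494 − 6758 = 1736 bp
  9039 − 8494 = 545 bp
Sorted largest to smallest: 2796, 1736, 1454, 1342, 1166, 545 bp.

2796, 1736, 1454, 1342, 1166, 545 bp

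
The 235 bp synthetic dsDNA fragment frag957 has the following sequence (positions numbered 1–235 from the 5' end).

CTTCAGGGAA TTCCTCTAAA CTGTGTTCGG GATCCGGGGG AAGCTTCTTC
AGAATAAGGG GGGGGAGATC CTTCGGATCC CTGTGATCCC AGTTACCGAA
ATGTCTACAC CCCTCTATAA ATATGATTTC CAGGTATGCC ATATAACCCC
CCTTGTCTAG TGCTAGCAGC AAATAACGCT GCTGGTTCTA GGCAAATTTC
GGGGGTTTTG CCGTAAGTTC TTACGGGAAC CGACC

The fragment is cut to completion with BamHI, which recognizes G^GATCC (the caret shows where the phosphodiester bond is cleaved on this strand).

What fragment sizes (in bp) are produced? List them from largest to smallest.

160, 45, 30 bp

BamHI sites (GGATCC) start at positions 30, 75.
BamHI cuts after the first base of each site, so after positions 30, 75.
Linear molecule, 2 cuts → 3 fragments:
  1–30 → 30 bp
  31–75 → 45 bp
  76–235 → 160 bp
Sorted largest to smallest: 160, 45, 30 bp.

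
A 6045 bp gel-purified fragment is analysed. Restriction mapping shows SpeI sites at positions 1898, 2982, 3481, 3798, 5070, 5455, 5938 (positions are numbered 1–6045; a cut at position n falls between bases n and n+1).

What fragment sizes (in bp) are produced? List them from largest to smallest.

1898, 1272, 1084, 499, 483, 385, 317, 107 bp

Linear molecule, 7 cuts → 8 fragments:
  1898 − 0 = 1898 bp
  2982 − 1898 = 1084 bp
  3481 − 2982 = 499 bp
  3798 − 3481 = 317 bp
  5070 − 3798 = 1272 bp
  5455 − 5070 = 385 bp
  5938 − 5455 = 483 bp
  6045 − 5938 = 107 bp
Sorted largest to smallest: 1898, 1272, 1084, 499, 483, 385, 317, 107 bp.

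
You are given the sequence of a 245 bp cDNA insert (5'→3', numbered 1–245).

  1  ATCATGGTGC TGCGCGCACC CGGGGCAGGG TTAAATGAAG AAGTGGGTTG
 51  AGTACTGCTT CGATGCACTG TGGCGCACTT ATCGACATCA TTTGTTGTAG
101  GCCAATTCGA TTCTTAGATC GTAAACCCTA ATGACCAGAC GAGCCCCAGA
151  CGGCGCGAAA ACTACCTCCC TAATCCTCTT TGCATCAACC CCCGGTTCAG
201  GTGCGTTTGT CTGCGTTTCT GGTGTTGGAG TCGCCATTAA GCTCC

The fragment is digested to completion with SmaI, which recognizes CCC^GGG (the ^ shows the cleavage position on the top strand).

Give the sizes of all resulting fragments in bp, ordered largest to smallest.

224, 21 bp

The SmaI site (CCCGGG) starts at position 19.
SmaI cuts after base 3 of each site, so after position 21.
Linear molecule, 1 cut → 2 fragments:
  1–21 → 21 bp
  22–245 → 224 bp
Sorted largest to smallest: 224, 21 bp.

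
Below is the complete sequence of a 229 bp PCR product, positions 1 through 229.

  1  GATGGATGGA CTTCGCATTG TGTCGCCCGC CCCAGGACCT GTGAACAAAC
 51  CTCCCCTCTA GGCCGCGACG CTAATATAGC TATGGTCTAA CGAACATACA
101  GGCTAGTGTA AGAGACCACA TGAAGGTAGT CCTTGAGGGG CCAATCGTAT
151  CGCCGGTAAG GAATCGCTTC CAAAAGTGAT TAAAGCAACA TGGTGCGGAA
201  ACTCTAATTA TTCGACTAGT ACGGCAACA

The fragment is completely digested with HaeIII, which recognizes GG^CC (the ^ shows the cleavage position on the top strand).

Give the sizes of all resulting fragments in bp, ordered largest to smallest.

HaeIII sites (GGCC) start at positions 61, 139.
HaeIII cuts after base 2 of each site, so after positions 62, 140.
Linear molecule, 2 cuts → 3 fragments:
  1–62 → 62 bp
  63–140 → 78 bp
  141–229 → 89 bp
Sorted largest to smallest: 89, 78, 62 bp.

89, 78, 62 bp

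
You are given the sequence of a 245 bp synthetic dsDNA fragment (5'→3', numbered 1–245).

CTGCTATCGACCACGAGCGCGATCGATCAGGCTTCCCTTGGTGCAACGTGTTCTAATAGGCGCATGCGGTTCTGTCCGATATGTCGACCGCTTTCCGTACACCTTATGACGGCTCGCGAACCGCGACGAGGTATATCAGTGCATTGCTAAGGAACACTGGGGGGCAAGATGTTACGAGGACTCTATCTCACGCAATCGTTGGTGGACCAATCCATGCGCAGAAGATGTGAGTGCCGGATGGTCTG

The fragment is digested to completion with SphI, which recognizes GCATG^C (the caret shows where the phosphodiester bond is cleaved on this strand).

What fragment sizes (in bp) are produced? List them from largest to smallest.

The SphI site (GCATGC) starts at position 62.
SphI cuts after base 5 of each site (before the last base), so after position 66.
Linear molecule, 1 cut → 2 fragments:
  1–66 → 66 bp
  67–245 → 179 bp
Sorted largest to smallest: 179, 66 bp.

179, 66 bp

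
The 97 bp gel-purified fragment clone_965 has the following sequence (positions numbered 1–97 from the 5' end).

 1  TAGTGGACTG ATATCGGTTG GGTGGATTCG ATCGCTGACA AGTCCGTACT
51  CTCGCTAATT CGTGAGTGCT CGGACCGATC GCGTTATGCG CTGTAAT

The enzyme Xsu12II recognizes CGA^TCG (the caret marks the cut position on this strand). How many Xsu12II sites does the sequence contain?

CGATCG occurs starting at positions 29, 76.
Xsu12II cuts at 2 sites.

2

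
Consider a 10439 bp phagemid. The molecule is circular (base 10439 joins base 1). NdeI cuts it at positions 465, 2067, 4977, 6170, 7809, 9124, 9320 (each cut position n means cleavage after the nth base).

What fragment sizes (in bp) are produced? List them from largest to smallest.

2910, 1639, 1602, 1584, 1315, 1193, 196 bp

Circular molecule, 7 cuts → 7 fragments:
  2067 − 465 = 1602 bp
  4977 − 2067 = 2910 bp
  6170 − 4977 = 1193 bp
  7809 − 6170 = 1639 bp
  9124 − 7809 = 1315 bp
  9320 − 9124 = 196 bp
  wrap: 10439 − 9320 + 465 = 1584 bp
Sorted largest to smallest: 2910, 1639, 1602, 1584, 1315, 1193, 196 bp.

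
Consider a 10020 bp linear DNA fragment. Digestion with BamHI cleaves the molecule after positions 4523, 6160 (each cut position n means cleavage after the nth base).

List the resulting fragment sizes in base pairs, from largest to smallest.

4523, 3860, 1637 bp

Linear molecule, 2 cuts → 3 fragments:
  4523 − 0 = 4523 bp
  6160 − 4523 = 1637 bp
  10020 − 6160 = 3860 bp
Sorted largest to smallest: 4523, 3860, 1637 bp.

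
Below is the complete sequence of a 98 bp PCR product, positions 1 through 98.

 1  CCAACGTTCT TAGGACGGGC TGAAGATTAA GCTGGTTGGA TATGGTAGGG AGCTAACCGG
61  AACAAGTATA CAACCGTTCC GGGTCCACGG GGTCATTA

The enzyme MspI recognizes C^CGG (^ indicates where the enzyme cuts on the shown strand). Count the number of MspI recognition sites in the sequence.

CCGG occurs starting at positions 57, 79.
MspI cuts at 2 sites.

2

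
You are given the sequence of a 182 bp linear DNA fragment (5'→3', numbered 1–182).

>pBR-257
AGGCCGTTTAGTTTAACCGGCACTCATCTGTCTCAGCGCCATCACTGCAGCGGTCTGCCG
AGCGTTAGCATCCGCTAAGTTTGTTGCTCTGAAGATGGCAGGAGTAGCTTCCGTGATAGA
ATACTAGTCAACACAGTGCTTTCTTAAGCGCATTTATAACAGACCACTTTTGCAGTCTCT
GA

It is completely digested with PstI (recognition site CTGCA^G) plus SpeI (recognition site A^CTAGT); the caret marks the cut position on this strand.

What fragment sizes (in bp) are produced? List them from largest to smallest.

74, 59, 49 bp

The PstI site (CTGCAG) starts at position 45.
PstI cuts after base 5 of each site (before the last base), so after position 49.
The SpeI site (ACTAGT) starts at position 123.
SpeI cuts after the first base of each site, so after position 123.
Combined cut positions: 49, 123.
Linear molecule, 2 cuts → 3 fragments:
  1–49 → 49 bp
  50–123 → 74 bp
  124–182 → 59 bp
Sorted largest to smallest: 74, 59, 49 bp.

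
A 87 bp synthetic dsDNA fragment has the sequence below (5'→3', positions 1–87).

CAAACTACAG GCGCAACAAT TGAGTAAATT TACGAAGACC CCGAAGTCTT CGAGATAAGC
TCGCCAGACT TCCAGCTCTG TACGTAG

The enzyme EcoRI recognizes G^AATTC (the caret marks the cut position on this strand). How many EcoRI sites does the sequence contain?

0

No occurrence of GAATTC is present in the sequence.
EcoRI does not cut: 0 sites.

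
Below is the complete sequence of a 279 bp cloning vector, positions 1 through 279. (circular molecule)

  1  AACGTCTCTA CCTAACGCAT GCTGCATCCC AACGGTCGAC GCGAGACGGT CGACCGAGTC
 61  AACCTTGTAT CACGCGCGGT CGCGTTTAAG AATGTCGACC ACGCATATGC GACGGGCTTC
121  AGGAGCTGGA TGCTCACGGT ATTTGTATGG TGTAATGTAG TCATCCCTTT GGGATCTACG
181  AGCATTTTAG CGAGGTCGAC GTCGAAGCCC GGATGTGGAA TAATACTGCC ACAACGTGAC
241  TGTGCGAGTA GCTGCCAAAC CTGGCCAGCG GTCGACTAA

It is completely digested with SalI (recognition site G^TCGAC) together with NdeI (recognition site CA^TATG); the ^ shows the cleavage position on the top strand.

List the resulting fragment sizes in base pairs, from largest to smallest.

SalI sites (GTCGAC) start at positions 35, 49, 94, 195, 271.
SalI cuts after the first base of each site, so after positions 35, 49, 94, 195, 271.
The NdeI site (CATATG) starts at position 104.
NdeI cuts after base 2 of each site, so after position 105.
Combined cut positions: 35, 49, 94, 105, 195, 271.
Circular molecule, 6 cuts → 6 fragments:
  36–49 → 14 bp
  50–94 → 45 bp
  95–105 → 11 bp
  106–195 → 90 bp
  196–271 → 76 bp
  272–279 then 1–35 → 8 + 35 = 43 bp
Sorted largest to smallest: 90, 76, 45, 43, 14, 11 bp.

90, 76, 45, 43, 14, 11 bp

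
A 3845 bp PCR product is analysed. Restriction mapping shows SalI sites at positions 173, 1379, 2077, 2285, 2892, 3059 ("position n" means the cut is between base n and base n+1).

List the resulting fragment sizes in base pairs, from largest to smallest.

1206, 786, 698, 607, 208, 173, 167 bp

Linear molecule, 6 cuts → 7 fragments:
  173 − 0 = 173 bp
  1379 − 173 = 1206 bp
  2077 − 1379 = 698 bp
  2285 − 2077 = 208 bp
  2892 − 2285 = 607 bp
  3059 − 2892 = 167 bp
  3845 − 3059 = 786 bp
Sorted largest to smallest: 1206, 786, 698, 607, 208, 173, 167 bp.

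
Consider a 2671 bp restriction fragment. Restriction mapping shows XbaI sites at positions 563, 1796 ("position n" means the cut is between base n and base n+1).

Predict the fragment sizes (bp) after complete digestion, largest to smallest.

Linear molecule, 2 cuts → 3 fragments:
  563 − 0 = 563 bp
  1796 − 563 = 1233 bp
  2671 − 1796 = 875 bp
Sorted largest to smallest: 1233, 875, 563 bp.

1233, 875, 563 bp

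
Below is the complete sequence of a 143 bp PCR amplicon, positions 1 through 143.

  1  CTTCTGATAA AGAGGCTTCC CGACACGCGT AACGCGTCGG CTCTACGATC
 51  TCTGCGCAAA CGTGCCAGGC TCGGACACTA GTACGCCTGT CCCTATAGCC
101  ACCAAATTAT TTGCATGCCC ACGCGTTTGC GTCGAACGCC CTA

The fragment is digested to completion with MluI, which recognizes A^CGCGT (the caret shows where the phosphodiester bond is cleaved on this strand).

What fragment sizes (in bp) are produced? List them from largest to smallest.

MluI sites (ACGCGT) start at positions 25, 32, 121.
MluI cuts after the first base of each site, so after positions 25, 32, 121.
Linear molecule, 3 cuts → 4 fragments:
  1–25 → 25 bp
  26–32 → 7 bp
  33–121 → 89 bp
  122–143 → 22 bp
Sorted largest to smallest: 89, 25, 22, 7 bp.

89, 25, 22, 7 bp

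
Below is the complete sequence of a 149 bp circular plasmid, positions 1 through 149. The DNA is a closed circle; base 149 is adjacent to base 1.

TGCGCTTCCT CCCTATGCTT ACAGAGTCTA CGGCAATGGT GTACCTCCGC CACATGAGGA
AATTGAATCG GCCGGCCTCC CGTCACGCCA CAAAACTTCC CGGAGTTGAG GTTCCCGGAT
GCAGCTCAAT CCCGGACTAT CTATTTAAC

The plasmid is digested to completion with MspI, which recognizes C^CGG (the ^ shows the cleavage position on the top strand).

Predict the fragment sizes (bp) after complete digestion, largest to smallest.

89, 28, 17, 15 bp

MspI sites (CCGG) start at positions 72, 100, 115, 132.
MspI cuts after the first base of each site, so after positions 72, 100, 115, 132.
Circular molecule, 4 cuts → 4 fragments:
  73–100 → 28 bp
  101–115 → 15 bp
  116–132 → 17 bp
  133–149 then 1–72 → 17 + 72 = 89 bp
Sorted largest to smallest: 89, 28, 17, 15 bp.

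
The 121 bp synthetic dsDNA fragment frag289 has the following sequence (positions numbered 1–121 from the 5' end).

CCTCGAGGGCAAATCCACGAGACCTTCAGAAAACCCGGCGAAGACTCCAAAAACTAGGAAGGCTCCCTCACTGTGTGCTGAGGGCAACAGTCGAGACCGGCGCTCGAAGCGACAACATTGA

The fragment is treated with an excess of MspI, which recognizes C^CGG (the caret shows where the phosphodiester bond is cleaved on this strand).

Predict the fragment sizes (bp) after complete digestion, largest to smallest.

62, 35, 24 bp

MspI sites (CCGG) start at positions 35, 97.
MspI cuts after the first base of each site, so after positions 35, 97.
Linear molecule, 2 cuts → 3 fragments:
  1–35 → 35 bp
  36–97 → 62 bp
  98–121 → 24 bp
Sorted largest to smallest: 62, 35, 24 bp.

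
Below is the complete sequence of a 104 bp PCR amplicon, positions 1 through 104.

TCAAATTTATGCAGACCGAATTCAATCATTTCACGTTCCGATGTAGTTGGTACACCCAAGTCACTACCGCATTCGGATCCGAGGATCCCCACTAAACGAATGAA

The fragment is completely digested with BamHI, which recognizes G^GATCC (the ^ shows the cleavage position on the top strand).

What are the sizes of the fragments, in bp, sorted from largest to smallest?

75, 21, 8 bp

BamHI sites (GGATCC) start at positions 75, 83.
BamHI cuts after the first base of each site, so after positions 75, 83.
Linear molecule, 2 cuts → 3 fragments:
  1–75 → 75 bp
  76–83 → 8 bp
  84–104 → 21 bp
Sorted largest to smallest: 75, 21, 8 bp.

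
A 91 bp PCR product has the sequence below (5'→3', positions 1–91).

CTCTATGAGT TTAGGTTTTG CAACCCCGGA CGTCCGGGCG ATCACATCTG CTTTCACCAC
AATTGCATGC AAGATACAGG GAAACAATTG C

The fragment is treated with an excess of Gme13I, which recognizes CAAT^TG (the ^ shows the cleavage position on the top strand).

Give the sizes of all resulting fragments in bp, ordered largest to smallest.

63, 25, 3 bp

Gme13I sites (CAATTG) start at positions 60, 85.
Gme13I cuts after base 4 of each site, so after positions 63, 88.
Linear molecule, 2 cuts → 3 fragments:
  1–63 → 63 bp
  64–88 → 25 bp
  89–91 → 3 bp
Sorted largest to smallest: 63, 25, 3 bp.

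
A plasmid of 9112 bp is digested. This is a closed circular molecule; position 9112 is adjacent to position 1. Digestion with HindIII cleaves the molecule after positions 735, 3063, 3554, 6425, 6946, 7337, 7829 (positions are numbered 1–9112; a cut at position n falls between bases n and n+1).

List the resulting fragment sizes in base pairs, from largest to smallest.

2871, 2328, 2018, 521, 492, 491, 391 bp

Circular molecule, 7 cuts → 7 fragments:
  3063 − 735 = 2328 bp
  3554 − 3063 = 491 bp
  6425 − 3554 = 2871 bp
  6946 − 6425 = 521 bp
  7337 − 6946 = 391 bp
  7829 − 7337 = 492 bp
  wrap: 9112 − 7829 + 735 = 2018 bp
Sorted largest to smallest: 2871, 2328, 2018, 521, 492, 491, 391 bp.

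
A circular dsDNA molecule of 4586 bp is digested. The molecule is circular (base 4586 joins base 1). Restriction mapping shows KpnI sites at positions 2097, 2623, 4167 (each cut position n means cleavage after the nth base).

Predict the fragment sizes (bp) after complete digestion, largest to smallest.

Circular molecule, 3 cuts → 3 fragments:
  2623 − 2097 = 526 bp
  4167 − 2623 = 1544 bp
  wrap: 4586 − 4167 + 2097 = 2516 bp
Sorted largest to smallest: 2516, 1544, 526 bp.

2516, 1544, 526 bp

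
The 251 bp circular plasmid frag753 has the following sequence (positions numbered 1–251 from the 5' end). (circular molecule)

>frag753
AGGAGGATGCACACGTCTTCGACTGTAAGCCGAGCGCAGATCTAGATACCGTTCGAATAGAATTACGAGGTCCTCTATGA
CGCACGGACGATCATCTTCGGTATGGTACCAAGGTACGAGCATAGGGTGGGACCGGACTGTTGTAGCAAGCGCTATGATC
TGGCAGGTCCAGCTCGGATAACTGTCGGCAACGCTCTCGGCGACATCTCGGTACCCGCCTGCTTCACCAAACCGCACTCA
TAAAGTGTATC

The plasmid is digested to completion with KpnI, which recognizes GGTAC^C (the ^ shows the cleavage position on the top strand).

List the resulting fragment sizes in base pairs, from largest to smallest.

146, 105 bp

KpnI sites (GGTACC) start at positions 105, 210.
KpnI cuts after base 5 of each site (before the last base), so after positions 109, 214.
Circular molecule, 2 cuts → 2 fragments:
  110–214 → 105 bp
  215–251 then 1–109 → 37 + 109 = 146 bp
Sorted largest to smallest: 146, 105 bp.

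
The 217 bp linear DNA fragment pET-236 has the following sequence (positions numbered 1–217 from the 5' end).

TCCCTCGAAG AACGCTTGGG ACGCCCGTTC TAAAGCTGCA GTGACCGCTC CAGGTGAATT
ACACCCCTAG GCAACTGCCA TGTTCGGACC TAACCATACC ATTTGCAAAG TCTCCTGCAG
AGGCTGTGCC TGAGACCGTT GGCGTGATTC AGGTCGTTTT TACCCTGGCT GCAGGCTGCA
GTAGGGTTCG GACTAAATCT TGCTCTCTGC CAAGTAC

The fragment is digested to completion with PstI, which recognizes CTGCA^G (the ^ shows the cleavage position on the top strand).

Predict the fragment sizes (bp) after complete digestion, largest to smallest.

PstI sites (CTGCAG) start at positions 36, 115, 169, 176.
PstI cuts after base 5 of each site (before the last base), so after positions 40, 119, 173, 180.
Linear molecule, 4 cuts → 5 fragments:
  1–40 → 40 bp
  41–119 → 79 bp
  120–173 → 54 bp
  174–180 → 7 bp
  181–217 → 37 bp
Sorted largest to smallest: 79, 54, 40, 37, 7 bp.

79, 54, 40, 37, 7 bp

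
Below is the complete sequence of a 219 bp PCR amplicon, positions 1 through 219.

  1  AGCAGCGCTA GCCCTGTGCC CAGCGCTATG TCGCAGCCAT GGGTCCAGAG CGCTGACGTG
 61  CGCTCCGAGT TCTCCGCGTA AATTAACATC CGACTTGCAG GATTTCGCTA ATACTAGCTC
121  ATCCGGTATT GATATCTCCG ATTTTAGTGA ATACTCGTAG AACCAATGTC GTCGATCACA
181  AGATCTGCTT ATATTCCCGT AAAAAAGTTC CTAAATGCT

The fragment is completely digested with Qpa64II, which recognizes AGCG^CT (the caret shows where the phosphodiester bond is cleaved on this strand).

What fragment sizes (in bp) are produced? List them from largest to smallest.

Qpa64II sites (AGCGCT) start at positions 4, 22, 49.
Qpa64II cuts after base 4 of each site, so after positions 7, 25, 52.
Linear molecule, 3 cuts → 4 fragments:
  1–7 → 7 bp
  8–25 → 18 bp
  26–52 → 27 bp
  53–219 → 167 bp
Sorted largest to smallest: 167, 27, 18, 7 bp.

167, 27, 18, 7 bp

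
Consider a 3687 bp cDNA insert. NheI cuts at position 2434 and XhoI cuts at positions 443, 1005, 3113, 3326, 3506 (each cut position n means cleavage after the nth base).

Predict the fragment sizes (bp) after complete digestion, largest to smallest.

Combined cut positions (sorted): 443, 1005, 2434, 3113, 3326, 3506.
Linear molecule, 6 cuts → 7 fragments:
  443 − 0 = 443 bp
  1005 − 443 = 562 bp
  2434 − 1005 = 1429 bp
  3113 − 2434 = 679 bp
  3326 − 3113 = 213 bp
  3506 − 3326 = 180 bp
  3687 − 3506 = 181 bp
Sorted largest to smallest: 1429, 679, 562, 443, 213, 181, 180 bp.

1429, 679, 562, 443, 213, 181, 180 bp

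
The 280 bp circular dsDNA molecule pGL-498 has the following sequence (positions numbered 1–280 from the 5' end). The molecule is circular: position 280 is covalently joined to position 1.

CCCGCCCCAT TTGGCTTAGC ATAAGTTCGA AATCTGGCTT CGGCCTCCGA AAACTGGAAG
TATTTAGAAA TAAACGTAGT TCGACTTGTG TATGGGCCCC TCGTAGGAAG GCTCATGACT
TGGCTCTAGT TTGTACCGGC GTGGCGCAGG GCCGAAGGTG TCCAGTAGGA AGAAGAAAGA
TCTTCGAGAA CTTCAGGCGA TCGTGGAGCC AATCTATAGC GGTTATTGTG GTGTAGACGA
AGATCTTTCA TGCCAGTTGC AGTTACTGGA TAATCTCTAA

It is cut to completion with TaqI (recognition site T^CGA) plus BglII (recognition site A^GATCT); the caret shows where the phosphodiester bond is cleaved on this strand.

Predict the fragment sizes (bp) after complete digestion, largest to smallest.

TaqI sites (TCGA) start at positions 27, 81, 184.
TaqI cuts after the first base of each site, so after positions 27, 81, 184.
BglII sites (AGATCT) start at positions 178, 241.
BglII cuts after the first base of each site, so after positions 178, 241.
Combined cut positions: 27, 81, 178, 184, 241.
Circular molecule, 5 cuts → 5 fragments:
  28–81 → 54 bp
  82–178 → 97 bp
  179–184 → 6 bp
  185–241 → 57 bp
  242–280 then 1–27 → 39 + 27 = 66 bp
Sorted largest to smallest: 97, 66, 57, 54, 6 bp.

97, 66, 57, 54, 6 bp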